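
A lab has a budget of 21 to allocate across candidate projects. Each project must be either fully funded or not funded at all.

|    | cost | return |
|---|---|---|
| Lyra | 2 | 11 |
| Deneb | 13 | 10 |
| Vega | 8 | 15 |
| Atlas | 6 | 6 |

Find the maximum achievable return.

Take Lyra, Vega, and Atlas: cost 2 + 8 + 6 = 16 ≤ 21, return 11 + 15 + 6 = 32.
No other feasible combination does better.

32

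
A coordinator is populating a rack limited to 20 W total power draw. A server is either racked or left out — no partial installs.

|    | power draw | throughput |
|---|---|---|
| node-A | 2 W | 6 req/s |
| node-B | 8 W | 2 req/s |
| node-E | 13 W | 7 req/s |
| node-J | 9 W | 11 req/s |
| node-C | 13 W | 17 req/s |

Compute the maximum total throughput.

23

Allowing fractional choices, the relaxed optimum would be about 29.1, but servers are indivisible.
node-A + node-B + node-J: power draw 2 + 8 + 9 = 19 ≤ 20, throughput 6 + 2 + 11 = 19.
node-A + node-C: power draw 2 + 13 = 15 ≤ 20, throughput 6 + 17 = 23.
node-A + node-J: power draw 2 + 9 = 11 ≤ 20, throughput 6 + 11 = 17.
Best is node-A and node-C with total throughput 23.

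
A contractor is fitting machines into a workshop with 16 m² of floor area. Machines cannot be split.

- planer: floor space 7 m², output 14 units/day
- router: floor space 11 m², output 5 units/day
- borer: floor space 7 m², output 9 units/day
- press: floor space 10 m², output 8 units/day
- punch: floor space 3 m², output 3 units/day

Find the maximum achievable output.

This is a 0-1 knapsack instance.
Allowing fractional choices, the relaxed optimum would be about 25.0, but machines are indivisible.
planer + borer: floor space 7 + 7 = 14 ≤ 16, output 14 + 9 = 23.
planer + punch: floor space 7 + 3 = 10 ≤ 16, output 14 + 3 = 17.
planer: floor space 7 ≤ 16, output 14.
Best is planer and borer with total output 23.

23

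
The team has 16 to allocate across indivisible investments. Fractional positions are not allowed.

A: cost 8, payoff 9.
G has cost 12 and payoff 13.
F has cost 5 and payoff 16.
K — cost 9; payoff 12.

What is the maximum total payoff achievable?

28

Allowing fractional choices, the relaxed optimum would be about 30.2, but investments are indivisible.
A + F: cost 8 + 5 = 13 ≤ 16, payoff 9 + 16 = 25.
F: cost 5 ≤ 16, payoff 16.
F + K: cost 5 + 9 = 14 ≤ 16, payoff 16 + 12 = 28.
Best is F and K with total payoff 28.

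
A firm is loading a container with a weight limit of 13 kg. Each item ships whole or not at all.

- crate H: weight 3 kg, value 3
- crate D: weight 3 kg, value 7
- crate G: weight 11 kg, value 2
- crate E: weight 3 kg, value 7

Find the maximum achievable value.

crate D + crate E: weight 3 + 3 = 6 ≤ 13, value 7 + 7 = 14.
crate H + crate D: weight 3 + 3 = 6 ≤ 13, value 3 + 7 = 10.
crate H + crate D + crate E: weight 3 + 3 + 3 = 9 ≤ 13, value 3 + 7 + 7 = 17.
Best is crate H, crate D, and crate E with total value 17.

17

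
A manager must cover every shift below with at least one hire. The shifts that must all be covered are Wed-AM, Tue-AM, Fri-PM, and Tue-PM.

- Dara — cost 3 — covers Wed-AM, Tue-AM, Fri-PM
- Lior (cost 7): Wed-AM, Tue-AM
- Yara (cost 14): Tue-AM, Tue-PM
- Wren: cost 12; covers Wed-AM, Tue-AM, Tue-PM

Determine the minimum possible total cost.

Choose Dara and Wren: together they cover Wed-AM, Tue-AM, Fri-PM, Tue-PM — every shift.
Total cost: 3 + 12 = 15.
No cover costs less than 15.

15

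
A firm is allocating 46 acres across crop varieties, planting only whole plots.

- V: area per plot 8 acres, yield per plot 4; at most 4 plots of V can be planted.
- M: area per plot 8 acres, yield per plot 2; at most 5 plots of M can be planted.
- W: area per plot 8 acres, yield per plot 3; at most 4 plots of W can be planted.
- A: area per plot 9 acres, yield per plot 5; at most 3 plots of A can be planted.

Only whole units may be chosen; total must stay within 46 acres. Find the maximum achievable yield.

This is a bounded integer knapsack.
1×V, 1×W, and 3×A: area 43 ≤ 46, yield 1·4 + 1·3 + 3·5 = 22.
2×V and 3×A: area 43 ≤ 46, yield 2·4 + 3·5 = 23.
Best is 23.

23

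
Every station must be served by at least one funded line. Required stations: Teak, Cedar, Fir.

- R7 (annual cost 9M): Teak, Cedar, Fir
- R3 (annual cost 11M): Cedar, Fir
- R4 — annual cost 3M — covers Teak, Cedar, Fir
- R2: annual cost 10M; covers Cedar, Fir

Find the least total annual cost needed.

This is an integer covering problem.
R4 alone covers Teak, Cedar, Fir — every station.
Total annual cost: 3.
No cover costs less than 3.

3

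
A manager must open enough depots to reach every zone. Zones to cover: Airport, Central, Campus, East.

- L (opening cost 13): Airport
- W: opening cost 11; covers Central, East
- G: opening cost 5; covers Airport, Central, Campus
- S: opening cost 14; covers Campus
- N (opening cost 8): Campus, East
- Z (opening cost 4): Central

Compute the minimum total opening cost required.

13

Choose G and N: together they cover Airport, Central, Campus, East — every zone.
Total opening cost: 5 + 8 = 13.
No cover costs less than 13.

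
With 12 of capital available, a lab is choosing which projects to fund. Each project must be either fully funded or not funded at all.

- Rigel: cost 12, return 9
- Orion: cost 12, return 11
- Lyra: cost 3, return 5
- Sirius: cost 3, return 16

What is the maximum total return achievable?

Allowing fractional choices, the relaxed optimum would be about 26.5, but projects are indivisible.
Sirius: cost 3 ≤ 12, return 16.
Lyra + Sirius: cost 3 + 3 = 6 ≤ 12, return 5 + 16 = 21.
Orion: cost 12 ≤ 12, return 11.
Best is Lyra and Sirius with total return 21.

21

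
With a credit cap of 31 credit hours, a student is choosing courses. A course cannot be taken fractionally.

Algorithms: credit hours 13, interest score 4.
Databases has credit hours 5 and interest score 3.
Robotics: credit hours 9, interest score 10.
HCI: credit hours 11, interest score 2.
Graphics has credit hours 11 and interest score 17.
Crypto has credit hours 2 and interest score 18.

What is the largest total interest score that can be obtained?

Allowing fractional choices, the relaxed optimum would be about 49.2, but courses are indivisible.
Algorithms + Databases + Graphics + Crypto: credit hours 13 + 5 + 11 + 2 = 31 ≤ 31, interest score 4 + 3 + 17 + 18 = 42.
Databases + Robotics + Graphics + Crypto: credit hours 5 + 9 + 11 + 2 = 27 ≤ 31, interest score 3 + 10 + 17 + 18 = 48.
Robotics + Graphics + Crypto: credit hours 9 + 11 + 2 = 22 ≤ 31, interest score 10 + 17 + 18 = 45.
Best is Databases, Robotics, Graphics, and Crypto with total interest score 48.

48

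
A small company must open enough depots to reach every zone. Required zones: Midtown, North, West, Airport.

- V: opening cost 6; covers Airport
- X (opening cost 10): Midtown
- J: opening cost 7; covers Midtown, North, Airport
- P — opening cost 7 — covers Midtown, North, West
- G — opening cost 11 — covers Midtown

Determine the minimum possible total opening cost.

This is a weighted set-cover instance.
The greedy cost-per-new-zone heuristic would pick J and P for 14, but a cheaper cover exists.
Choose V and P: together they cover Midtown, North, West, Airport — every zone.
Total opening cost: 6 + 7 = 13.
No cover costs less than 13.

13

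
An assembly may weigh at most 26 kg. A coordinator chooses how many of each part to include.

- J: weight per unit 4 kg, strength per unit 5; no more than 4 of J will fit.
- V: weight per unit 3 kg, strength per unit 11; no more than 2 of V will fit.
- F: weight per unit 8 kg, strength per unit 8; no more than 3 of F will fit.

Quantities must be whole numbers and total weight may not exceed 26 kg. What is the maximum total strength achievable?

3×J, 2×V, and 1×F: weight 26 ≤ 26, strength 3·5 + 2·11 + 1·8 = 45.
1×J, 2×V, and 2×F: weight 26 ≤ 26, strength 1·5 + 2·11 + 2·8 = 43.
Best is 45.

45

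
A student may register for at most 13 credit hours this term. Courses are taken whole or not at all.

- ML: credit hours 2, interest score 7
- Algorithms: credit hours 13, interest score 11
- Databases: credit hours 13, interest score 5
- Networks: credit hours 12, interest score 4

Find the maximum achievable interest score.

Treat it as a binary knapsack problem.
Databases: credit hours 13 ≤ 13, interest score 5.
Algorithms: credit hours 13 ≤ 13, interest score 11.
ML: credit hours 2 ≤ 13, interest score 7.
Best is Algorithms with total interest score 11.

11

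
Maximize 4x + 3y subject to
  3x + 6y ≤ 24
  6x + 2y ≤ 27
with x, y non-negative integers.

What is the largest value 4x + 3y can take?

19

Relaxing integrality, the LP optimum is 21.50 at (x,y) = (3.8, 2.1), which is not an integer point.
(x,y)=(4,1): 3·4+6·1=18≤24, 6·4+2·1=26≤27, objective 19.
(x,y)=(3,2): 3·3+6·2=21≤24, 6·3+2·2=22≤27, objective 18.
(x,y)=(2,3): 3·2+6·3=24≤24, 6·2+2·3=18≤27, objective 17.
Maximum is 19 at (x,y)=(4,1).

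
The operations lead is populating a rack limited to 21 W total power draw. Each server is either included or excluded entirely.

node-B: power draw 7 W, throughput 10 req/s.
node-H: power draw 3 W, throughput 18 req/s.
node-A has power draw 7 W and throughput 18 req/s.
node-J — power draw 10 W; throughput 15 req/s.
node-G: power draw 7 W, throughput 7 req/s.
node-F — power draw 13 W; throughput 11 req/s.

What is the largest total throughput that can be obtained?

51

This is a 0-1 knapsack instance.
Allowing fractional choices, the relaxed optimum would be about 52.4, but servers are indivisible.
node-H + node-A + node-G: power draw 3 + 7 + 7 = 17 ≤ 21, throughput 18 + 18 + 7 = 43.
node-H + node-A + node-J: power draw 3 + 7 + 10 = 20 ≤ 21, throughput 18 + 18 + 15 = 51.
node-B + node-H + node-A: power draw 7 + 3 + 7 = 17 ≤ 21, throughput 10 + 18 + 18 = 46.
Best is node-H, node-A, and node-J with total throughput 51.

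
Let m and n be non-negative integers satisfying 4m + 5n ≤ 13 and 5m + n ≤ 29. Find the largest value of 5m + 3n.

The continuous relaxation peaks at (3.25, 0) with value 16.25; rounding to a feasible lattice point costs some objective.
(m,n)=(3,0): 4·3+5·0=12≤13, 5·3+1·0=15≤29, objective 15.
(m,n)=(2,1): 4·2+5·1=13≤13, 5·2+1·1=11≤29, objective 13.
(m,n)=(2,0): 4·2+5·0=8≤13, 5·2+1·0=10≤29, objective 10.
The best lattice point is (3,0), giving 15.

15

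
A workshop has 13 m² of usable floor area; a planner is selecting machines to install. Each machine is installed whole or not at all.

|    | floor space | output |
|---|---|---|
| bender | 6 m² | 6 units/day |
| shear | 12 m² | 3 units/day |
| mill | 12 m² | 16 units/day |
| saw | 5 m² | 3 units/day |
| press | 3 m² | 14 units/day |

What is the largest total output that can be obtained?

bender + press: floor space 6 + 3 = 9 ≤ 13, output 6 + 14 = 20.
saw + press: floor space 5 + 3 = 8 ≤ 13, output 3 + 14 = 17.
Best is bender and press with total output 20.

20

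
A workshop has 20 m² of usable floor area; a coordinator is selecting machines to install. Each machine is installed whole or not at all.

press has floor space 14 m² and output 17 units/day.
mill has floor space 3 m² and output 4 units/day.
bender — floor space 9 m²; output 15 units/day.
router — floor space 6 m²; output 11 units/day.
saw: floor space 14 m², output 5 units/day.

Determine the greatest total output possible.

30

bender + router: floor space 9 + 6 = 15 ≤ 20, output 15 + 11 = 26.
mill + bender + router: floor space 3 + 9 + 6 = 18 ≤ 20, output 4 + 15 + 11 = 30.
press + router: floor space 14 + 6 = 20 ≤ 20, output 17 + 11 = 28.
Best is mill, bender, and router with total output 30.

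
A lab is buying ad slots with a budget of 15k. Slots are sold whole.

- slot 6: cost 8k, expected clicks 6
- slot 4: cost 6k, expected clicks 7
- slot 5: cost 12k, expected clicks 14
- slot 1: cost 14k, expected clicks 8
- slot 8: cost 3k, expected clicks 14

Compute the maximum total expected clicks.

This is a 0-1 knapsack instance.
slot 5 + slot 8: cost 12 + 3 = 15 ≤ 15, expected clicks 14 + 14 = 28.
slot 6 + slot 8: cost 8 + 3 = 11 ≤ 15, expected clicks 6 + 14 = 20.
slot 4 + slot 8: cost 6 + 3 = 9 ≤ 15, expected clicks 7 + 14 = 21.
Best is slot 5 and slot 8 with total expected clicks 28.

28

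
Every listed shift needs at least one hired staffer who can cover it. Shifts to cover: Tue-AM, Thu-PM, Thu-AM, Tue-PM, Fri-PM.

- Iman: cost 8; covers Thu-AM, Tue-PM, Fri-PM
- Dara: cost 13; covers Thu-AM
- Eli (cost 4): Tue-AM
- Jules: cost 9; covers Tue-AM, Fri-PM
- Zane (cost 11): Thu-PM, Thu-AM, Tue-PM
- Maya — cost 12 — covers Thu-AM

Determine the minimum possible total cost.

The greedy cost-per-new-shift heuristic would pick Iman, Eli, and Zane for 23, but a cheaper cover exists.
Choose Jules and Zane: together they cover Tue-AM, Thu-PM, Thu-AM, Tue-PM, Fri-PM — every shift.
Total cost: 9 + 11 = 20.
No cover costs less than 20.

20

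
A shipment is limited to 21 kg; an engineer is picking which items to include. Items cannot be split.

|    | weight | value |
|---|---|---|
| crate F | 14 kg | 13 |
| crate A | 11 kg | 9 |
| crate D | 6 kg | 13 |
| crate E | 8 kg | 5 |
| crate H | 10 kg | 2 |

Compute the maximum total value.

This is a 0-1 knapsack instance.
Allowing fractional choices, the relaxed optimum would be about 26.8, but items are indivisible.
crate A + crate D: weight 11 + 6 = 17 ≤ 21, value 9 + 13 = 22.
crate D + crate E: weight 6 + 8 = 14 ≤ 21, value 13 + 5 = 18.
crate F + crate D: weight 14 + 6 = 20 ≤ 21, value 13 + 13 = 26.
Best is crate F and crate D with total value 26.

26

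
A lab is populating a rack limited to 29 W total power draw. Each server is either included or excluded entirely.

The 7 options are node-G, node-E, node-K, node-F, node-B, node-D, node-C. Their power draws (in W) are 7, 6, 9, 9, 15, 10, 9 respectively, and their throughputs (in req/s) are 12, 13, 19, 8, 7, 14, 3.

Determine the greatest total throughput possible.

Take node-E, node-K, and node-D: power draw 6 + 9 + 10 = 25 ≤ 29, throughput 13 + 19 + 14 = 46.
No other feasible combination does better.

46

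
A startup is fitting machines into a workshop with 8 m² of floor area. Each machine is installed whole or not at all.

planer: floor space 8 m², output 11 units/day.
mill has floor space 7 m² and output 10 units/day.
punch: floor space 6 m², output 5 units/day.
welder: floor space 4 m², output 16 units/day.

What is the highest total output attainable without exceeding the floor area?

16

Take welder: floor space 4 ≤ 8, output 16.
No other feasible combination does better.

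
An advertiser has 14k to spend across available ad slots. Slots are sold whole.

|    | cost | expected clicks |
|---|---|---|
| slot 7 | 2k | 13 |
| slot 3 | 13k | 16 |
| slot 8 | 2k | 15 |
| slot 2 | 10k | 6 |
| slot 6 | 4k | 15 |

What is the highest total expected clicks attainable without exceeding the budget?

43

This is a 0-1 knapsack instance.
Allowing fractional choices, the relaxed optimum would be about 50.4, but ad slots are indivisible.
slot 7 + slot 8 + slot 2: cost 2 + 2 + 10 = 14 ≤ 14, expected clicks 13 + 15 + 6 = 34.
slot 8 + slot 6: cost 2 + 4 = 6 ≤ 14, expected clicks 15 + 15 = 30.
slot 7 + slot 8 + slot 6: cost 2 + 2 + 4 = 8 ≤ 14, expected clicks 13 + 15 + 15 = 43.
Best is slot 7, slot 8, and slot 6 with total expected clicks 43.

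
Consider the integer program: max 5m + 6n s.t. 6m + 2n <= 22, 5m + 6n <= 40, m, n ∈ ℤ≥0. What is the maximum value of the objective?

40

(m,n)=(2,5) is feasible, giving 40.
(m,n)=(1,5) is feasible, giving 35.
(m,n)=(2,4) is feasible, giving 34.
Maximum is 40 at (m,n)=(2,5).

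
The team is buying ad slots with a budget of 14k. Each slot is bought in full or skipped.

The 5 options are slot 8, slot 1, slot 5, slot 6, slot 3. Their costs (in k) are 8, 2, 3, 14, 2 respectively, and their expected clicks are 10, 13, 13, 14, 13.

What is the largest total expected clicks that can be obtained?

Allowing fractional choices, the relaxed optimum would be about 47.8, but ad slots are indivisible.
slot 8 + slot 1 + slot 3: cost 8 + 2 + 2 = 12 ≤ 14, expected clicks 10 + 13 + 13 = 36.
slot 1 + slot 5 + slot 3: cost 2 + 3 + 2 = 7 ≤ 14, expected clicks 13 + 13 + 13 = 39.
Best is slot 1, slot 5, and slot 3 with total expected clicks 39.

39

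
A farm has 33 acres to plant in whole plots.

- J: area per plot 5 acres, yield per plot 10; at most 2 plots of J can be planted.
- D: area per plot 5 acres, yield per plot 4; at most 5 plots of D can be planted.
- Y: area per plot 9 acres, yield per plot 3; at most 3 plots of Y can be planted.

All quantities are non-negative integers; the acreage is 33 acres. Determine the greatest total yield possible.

36

Take 2×J and 4×D: area 30 ≤ 33, yield 2·10 + 4·4 = 36.
J has the best ratio (10/5) and is taken to its limit of 2; remaining capacity is filled optimally with the others.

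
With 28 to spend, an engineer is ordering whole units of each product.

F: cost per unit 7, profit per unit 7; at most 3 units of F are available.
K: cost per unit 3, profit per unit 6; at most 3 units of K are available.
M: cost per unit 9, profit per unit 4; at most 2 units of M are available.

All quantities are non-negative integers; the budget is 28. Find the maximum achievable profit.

33

This is a bounded integer knapsack.
2×F and 3×K: cost 23 ≤ 28, profit 2·7 + 3·6 = 32.
3×F and 2×K: cost 27 ≤ 28, profit 3·7 + 2·6 = 33.
Best is 33.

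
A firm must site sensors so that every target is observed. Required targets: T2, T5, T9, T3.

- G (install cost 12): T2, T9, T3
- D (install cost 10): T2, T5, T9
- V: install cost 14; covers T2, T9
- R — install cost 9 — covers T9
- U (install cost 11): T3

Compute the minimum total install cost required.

21

This is an integer covering problem.
Choose D and U: together they cover T2, T5, T9, T3 — every target.
Total install cost: 10 + 11 = 21.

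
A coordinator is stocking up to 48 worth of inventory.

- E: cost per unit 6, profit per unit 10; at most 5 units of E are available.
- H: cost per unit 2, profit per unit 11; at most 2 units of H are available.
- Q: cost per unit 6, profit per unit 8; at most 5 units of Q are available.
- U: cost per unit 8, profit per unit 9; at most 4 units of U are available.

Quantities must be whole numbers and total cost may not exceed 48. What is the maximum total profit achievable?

89

This is a bounded integer knapsack.
5×E, 2×H, 1×Q, and 1×U: cost 48 ≤ 48, profit 5·10 + 2·11 + 1·8 + 1·9 = 89.
5×E, 2×H, and 2×Q: cost 46 ≤ 48, profit 5·10 + 2·11 + 2·8 = 88.
Best is 89.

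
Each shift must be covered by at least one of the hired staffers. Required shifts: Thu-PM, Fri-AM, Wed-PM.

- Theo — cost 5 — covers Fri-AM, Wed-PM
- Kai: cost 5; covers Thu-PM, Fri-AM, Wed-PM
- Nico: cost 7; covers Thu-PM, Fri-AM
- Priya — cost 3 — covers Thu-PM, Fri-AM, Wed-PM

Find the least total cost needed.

3

Priya alone covers Thu-PM, Fri-AM, Wed-PM — every shift.
Total cost: 3.
No cover costs less than 3.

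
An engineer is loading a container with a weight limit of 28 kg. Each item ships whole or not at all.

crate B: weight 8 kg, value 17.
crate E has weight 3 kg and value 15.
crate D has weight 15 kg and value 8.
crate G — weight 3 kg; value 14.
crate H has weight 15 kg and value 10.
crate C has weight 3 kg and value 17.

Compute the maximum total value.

63

This is a 0-1 knapsack instance.
Allowing fractional choices, the relaxed optimum would be about 70.3, but items are indivisible.
crate B + crate E + crate G + crate C: weight 8 + 3 + 3 + 3 = 17 ≤ 28, value 17 + 15 + 14 + 17 = 63.
crate E + crate G + crate H + crate C: weight 3 + 3 + 15 + 3 = 24 ≤ 28, value 15 + 14 + 10 + 17 = 56.
crate E + crate D + crate G + crate C: weight 3 + 15 + 3 + 3 = 24 ≤ 28, value 15 + 8 + 14 + 17 = 54.
Best is crate B, crate E, crate G, and crate C with total value 63.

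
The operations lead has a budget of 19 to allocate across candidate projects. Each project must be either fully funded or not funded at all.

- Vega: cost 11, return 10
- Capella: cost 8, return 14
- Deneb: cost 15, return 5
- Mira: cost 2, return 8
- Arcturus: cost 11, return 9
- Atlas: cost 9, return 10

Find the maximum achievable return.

32

Take Capella, Mira, and Atlas: cost 8 + 2 + 9 = 19 ≤ 19, return 14 + 8 + 10 = 32.
No other feasible combination does better.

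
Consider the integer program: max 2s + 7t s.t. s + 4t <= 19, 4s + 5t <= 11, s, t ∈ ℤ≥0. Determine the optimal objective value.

(s,t)=(0,2): 1·0+4·2=8≤19, 4·0+5·2=10≤11, objective 14.
(s,t)=(1,1): 1·1+4·1=5≤19, 4·1+5·1=9≤11, objective 9.
(s,t)=(0,1): 1·0+4·1=4≤19, 4·0+5·1=5≤11, objective 7.
The best lattice point is (0,2), giving 14.

14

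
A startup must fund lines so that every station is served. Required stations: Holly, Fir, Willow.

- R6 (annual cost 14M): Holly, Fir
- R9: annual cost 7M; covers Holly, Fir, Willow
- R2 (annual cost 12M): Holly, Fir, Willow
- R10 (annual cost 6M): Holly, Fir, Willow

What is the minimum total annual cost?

6

This is a weighted set-cover instance.
R10 alone covers Holly, Fir, Willow — every station.
Total annual cost: 6.
No cover costs less than 6.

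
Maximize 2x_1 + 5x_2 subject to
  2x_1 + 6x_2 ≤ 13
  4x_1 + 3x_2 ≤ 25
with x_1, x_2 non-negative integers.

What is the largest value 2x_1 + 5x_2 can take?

The continuous relaxation peaks at (6.17, 0.111) with value 12.89; rounding to a feasible lattice point costs some objective.
(x_1,x_2)=(6,0): 2·6+6·0=12≤13, 4·6+3·0=24≤25, objective 12.
(x_1,x_2)=(5,0): 2·5+6·0=10≤13, 4·5+3·0=20≤25, objective 10.
The best lattice point is (6,0), giving 12.

12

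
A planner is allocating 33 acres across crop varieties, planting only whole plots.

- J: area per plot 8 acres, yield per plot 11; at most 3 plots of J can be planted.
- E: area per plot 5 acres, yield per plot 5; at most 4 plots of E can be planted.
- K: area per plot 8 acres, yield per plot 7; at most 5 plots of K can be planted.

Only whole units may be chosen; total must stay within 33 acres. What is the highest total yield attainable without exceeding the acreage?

3×J and 1×K: area 32 ≤ 33, yield 3·11 + 1·7 = 40.
3×J and 1×E: area 29 ≤ 33, yield 3·11 + 1·5 = 38.
Best is 40.

40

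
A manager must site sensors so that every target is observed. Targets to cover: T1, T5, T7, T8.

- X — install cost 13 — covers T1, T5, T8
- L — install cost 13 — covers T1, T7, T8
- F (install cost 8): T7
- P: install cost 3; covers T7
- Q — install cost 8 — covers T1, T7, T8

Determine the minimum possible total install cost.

This is a weighted set-cover instance.
Choose X and P: together they cover T1, T5, T7, T8 — every target.
Total install cost: 13 + 3 = 16.

16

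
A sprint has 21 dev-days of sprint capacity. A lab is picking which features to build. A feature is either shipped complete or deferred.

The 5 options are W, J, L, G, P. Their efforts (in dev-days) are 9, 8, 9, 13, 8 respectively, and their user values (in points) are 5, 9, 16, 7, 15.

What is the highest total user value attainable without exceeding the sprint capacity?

Take L and P: effort 9 + 8 = 17 ≤ 21, user value 16 + 15 = 31.
No other feasible combination does better.

31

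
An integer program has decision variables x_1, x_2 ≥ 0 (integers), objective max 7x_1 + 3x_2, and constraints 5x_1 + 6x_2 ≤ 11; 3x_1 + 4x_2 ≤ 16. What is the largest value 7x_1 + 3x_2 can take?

Relaxing integrality, the LP optimum is 15.40 at (x_1,x_2) = (2.2, 0), which is not an integer point.
(x_1,x_2)=(2,0): 5·2+6·0=10≤11, 3·2+4·0=6≤16, objective 14.
(x_1,x_2)=(1,1): 5·1+6·1=11≤11, 3·1+4·1=7≤16, objective 10.
No feasible integer point exceeds 14.

14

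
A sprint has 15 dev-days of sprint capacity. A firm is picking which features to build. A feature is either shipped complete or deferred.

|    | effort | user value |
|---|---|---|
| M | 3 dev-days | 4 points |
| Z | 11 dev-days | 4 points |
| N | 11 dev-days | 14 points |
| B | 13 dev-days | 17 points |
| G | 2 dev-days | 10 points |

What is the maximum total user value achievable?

27

B + G: effort 13 + 2 = 15 ≤ 15, user value 17 + 10 = 27.
N + G: effort 11 + 2 = 13 ≤ 15, user value 14 + 10 = 24.
M + N: effort 3 + 11 = 14 ≤ 15, user value 4 + 14 = 18.
Best is B and G with total user value 27.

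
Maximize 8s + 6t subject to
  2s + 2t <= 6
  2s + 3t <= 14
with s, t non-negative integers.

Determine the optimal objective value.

(s,t)=(3,0): 2·3+2·0=6≤6, 2·3+3·0=6≤14, objective 24.
(s,t)=(2,1): 2·2+2·1=6≤6, 2·2+3·1=7≤14, objective 22.
(s,t)=(2,0): 2·2+2·0=4≤6, 2·2+3·0=4≤14, objective 16.
The best lattice point is (3,0), giving 24.

24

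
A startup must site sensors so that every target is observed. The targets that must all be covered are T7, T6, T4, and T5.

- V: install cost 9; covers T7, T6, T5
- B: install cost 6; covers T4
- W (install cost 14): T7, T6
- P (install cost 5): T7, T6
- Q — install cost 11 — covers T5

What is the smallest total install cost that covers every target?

The greedy cost-per-new-target heuristic would pick P, B, and V for 20, but a cheaper cover exists.
Choose V and B: together they cover T7, T6, T4, T5 — every target.
Total install cost: 9 + 6 = 15.
No cover costs less than 15.

15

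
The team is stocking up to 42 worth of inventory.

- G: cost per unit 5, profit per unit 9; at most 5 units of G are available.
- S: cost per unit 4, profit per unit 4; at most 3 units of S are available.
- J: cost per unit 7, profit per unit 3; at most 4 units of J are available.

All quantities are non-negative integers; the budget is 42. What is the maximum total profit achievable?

This is a bounded integer knapsack.
5×G, 2×S, and 1×J: cost 40 ≤ 42, profit 5·9 + 2·4 + 1·3 = 56.
5×G and 3×S: cost 37 ≤ 42, profit 5·9 + 3·4 = 57.
Best is 57.

57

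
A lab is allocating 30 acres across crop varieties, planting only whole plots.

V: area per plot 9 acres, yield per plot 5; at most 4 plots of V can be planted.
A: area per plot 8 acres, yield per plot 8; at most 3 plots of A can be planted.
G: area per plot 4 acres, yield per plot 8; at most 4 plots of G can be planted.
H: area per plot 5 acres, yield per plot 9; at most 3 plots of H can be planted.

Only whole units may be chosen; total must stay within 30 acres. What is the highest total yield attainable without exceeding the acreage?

Take 3×G and 3×H: area 27 ≤ 30, yield 3·8 + 3·9 = 51.
No other integer combination yields more.

51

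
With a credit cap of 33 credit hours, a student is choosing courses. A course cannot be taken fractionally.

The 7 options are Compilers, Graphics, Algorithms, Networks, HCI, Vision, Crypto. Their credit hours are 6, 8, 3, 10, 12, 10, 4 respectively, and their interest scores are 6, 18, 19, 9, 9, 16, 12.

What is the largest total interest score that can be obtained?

71

This is a 0-1 knapsack instance.
Allowing fractional choices, the relaxed optimum would be about 72.8, but courses are indivisible.
Compilers + Graphics + Algorithms + Vision + Crypto: credit hours 6 + 8 + 3 + 10 + 4 = 31 ≤ 33, interest score 6 + 18 + 19 + 16 + 12 = 71.
Compilers + Graphics + Algorithms + Networks + Crypto: credit hours 6 + 8 + 3 + 10 + 4 = 31 ≤ 33, interest score 6 + 18 + 19 + 9 + 12 = 64.
Graphics + Algorithms + Vision + Crypto: credit hours 8 + 3 + 10 + 4 = 25 ≤ 33, interest score 18 + 19 + 16 + 12 = 65.
Best is Compilers, Graphics, Algorithms, Vision, and Crypto with total interest score 71.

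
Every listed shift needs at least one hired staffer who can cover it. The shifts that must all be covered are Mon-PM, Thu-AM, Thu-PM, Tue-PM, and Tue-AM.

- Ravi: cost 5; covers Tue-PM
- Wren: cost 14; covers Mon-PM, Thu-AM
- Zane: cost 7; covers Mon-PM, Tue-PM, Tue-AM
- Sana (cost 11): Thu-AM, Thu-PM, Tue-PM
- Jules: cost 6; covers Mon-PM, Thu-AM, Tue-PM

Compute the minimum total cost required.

Choose Zane and Sana: together they cover Mon-PM, Thu-AM, Thu-PM, Tue-PM, Tue-AM — every shift.
Total cost: 7 + 11 = 18.

18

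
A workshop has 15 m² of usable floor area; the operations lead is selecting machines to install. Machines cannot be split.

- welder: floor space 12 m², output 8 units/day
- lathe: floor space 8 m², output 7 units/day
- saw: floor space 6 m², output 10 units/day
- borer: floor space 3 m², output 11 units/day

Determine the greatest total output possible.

This is a 0-1 knapsack instance.
saw + borer: floor space 6 + 3 = 9 ≤ 15, output 10 + 11 = 21.
welder + borer: floor space 12 + 3 = 15 ≤ 15, output 8 + 11 = 19.
Best is saw and borer with total output 21.

21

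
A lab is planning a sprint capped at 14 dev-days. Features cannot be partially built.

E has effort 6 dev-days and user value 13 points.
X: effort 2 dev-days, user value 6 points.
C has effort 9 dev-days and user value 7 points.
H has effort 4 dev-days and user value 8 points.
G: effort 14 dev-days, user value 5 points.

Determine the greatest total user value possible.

E + H: effort 6 + 4 = 10 ≤ 14, user value 13 + 8 = 21.
E + X + H: effort 6 + 2 + 4 = 12 ≤ 14, user value 13 + 6 + 8 = 27.
Best is E, X, and H with total user value 27.

27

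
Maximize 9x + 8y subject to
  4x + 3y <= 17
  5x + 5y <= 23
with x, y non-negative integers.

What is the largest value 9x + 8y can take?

Relaxing integrality, the LP optimum is 40.00 at (x,y) = (3.2, 1.4), which is not an integer point.
(x,y)=(4,0) is feasible, giving 36.
(x,y)=(3,1) is feasible, giving 35.
(x,y)=(2,2) is feasible, giving 34.
No feasible integer point exceeds 36.

36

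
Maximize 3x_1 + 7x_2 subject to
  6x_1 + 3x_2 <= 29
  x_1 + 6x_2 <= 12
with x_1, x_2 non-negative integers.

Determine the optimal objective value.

19

The continuous relaxation peaks at (4.18, 1.3) with value 21.67; rounding to a feasible lattice point costs some objective.
(x_1,x_2)=(4,1): 6·4+3·1=27≤29, 1·4+6·1=10≤12, objective 19.
(x_1,x_2)=(3,1): 6·3+3·1=21≤29, 1·3+6·1=9≤12, objective 16.
No feasible integer point exceeds 19.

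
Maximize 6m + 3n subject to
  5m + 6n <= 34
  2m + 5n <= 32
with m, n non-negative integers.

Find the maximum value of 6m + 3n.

The continuous relaxation peaks at (6.8, 0) with value 40.80; rounding to a feasible lattice point costs some objective.
(m,n)=(6,0): 5·6+6·0=30≤34, 2·6+5·0=12≤32, objective 36.
(m,n)=(5,1): 5·5+6·1=31≤34, 2·5+5·1=15≤32, objective 33.
Maximum is 36 at (m,n)=(6,0).

36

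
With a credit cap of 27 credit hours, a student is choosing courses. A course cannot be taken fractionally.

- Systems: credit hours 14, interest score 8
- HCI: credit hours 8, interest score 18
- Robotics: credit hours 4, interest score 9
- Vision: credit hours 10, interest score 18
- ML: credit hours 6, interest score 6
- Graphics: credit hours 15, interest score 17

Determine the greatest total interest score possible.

Allowing fractional choices, the relaxed optimum would be about 50.7, but courses are indivisible.
HCI + Vision + ML: credit hours 8 + 10 + 6 = 24 ≤ 27, interest score 18 + 18 + 6 = 42.
HCI + Robotics + Graphics: credit hours 8 + 4 + 15 = 27 ≤ 27, interest score 18 + 9 + 17 = 44.
HCI + Robotics + Vision: credit hours 8 + 4 + 10 = 22 ≤ 27, interest score 18 + 9 + 18 = 45.
Best is HCI, Robotics, and Vision with total interest score 45.

45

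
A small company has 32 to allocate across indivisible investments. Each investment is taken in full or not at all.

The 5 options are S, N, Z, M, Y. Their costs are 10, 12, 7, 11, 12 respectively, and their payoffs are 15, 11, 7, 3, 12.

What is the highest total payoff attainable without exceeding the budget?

This is an integer program with binary decision variables.
Allowing fractional choices, the relaxed optimum would be about 36.8, but investments are indivisible.
N + Z + Y: cost 12 + 7 + 12 = 31 ≤ 32, payoff 11 + 7 + 12 = 30.
S + N + Z: cost 10 + 12 + 7 = 29 ≤ 32, payoff 15 + 11 + 7 = 33.
S + Z + Y: cost 10 + 7 + 12 = 29 ≤ 32, payoff 15 + 7 + 12 = 34.
Best is S, Z, and Y with total payoff 34.

34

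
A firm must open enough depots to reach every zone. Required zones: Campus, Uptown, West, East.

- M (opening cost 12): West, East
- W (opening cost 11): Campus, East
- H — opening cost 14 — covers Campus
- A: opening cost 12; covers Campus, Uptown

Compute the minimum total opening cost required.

Choose M and A: together they cover Campus, Uptown, West, East — every zone.
Total opening cost: 12 + 12 = 24.

24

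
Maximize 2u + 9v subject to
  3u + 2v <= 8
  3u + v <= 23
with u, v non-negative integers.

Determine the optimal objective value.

36

(u,v)=(0,4): 3·0+2·4=8≤8, 3·0+1·4=4≤23, objective 36.
(u,v)=(0,3): 3·0+2·3=6≤8, 3·0+1·3=3≤23, objective 27.
Maximum is 36 at (u,v)=(0,4).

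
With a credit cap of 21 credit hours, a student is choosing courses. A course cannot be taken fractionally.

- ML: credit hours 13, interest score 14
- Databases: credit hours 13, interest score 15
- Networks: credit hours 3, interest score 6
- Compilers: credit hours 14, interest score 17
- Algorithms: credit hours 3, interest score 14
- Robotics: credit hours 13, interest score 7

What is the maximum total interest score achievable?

Networks + Compilers + Algorithms: credit hours 3 + 14 + 3 = 20 ≤ 21, interest score 6 + 17 + 14 = 37.
Databases + Networks + Algorithms: credit hours 13 + 3 + 3 = 19 ≤ 21, interest score 15 + 6 + 14 = 35.
Best is Networks, Compilers, and Algorithms with total interest score 37.

37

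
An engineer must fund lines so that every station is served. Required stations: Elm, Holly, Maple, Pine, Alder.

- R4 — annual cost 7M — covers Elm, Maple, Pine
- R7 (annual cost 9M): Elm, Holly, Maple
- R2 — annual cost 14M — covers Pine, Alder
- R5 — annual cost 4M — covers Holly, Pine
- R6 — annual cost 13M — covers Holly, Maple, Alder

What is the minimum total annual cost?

Choose R4 and R6: together they cover Elm, Holly, Maple, Pine, Alder — every station.
Total annual cost: 7 + 13 = 20.

20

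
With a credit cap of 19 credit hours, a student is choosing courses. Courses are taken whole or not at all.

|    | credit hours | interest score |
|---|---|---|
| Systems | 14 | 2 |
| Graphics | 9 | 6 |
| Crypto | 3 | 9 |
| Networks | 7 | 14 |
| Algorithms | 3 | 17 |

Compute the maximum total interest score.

Take Crypto, Networks, and Algorithms: credit hours 3 + 7 + 3 = 13 ≤ 19, interest score 9 + 14 + 17 = 40.
No other feasible combination does better.

40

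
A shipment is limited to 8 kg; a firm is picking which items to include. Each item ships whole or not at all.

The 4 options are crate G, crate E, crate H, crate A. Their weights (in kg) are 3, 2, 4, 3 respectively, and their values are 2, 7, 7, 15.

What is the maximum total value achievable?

Allowing fractional choices, the relaxed optimum would be about 27.2, but items are indivisible.
crate E + crate A: weight 2 + 3 = 5 ≤ 8, value 7 + 15 = 22.
crate G + crate E + crate A: weight 3 + 2 + 3 = 8 ≤ 8, value 2 + 7 + 15 = 24.
Best is crate G, crate E, and crate A with total value 24.

24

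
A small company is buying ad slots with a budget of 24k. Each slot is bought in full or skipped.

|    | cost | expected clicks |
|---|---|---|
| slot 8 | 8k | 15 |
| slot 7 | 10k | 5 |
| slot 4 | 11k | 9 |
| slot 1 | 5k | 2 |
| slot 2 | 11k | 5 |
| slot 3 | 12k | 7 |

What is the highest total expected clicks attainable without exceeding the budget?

slot 8 + slot 4: cost 8 + 11 = 19 ≤ 24, expected clicks 15 + 9 = 24.
slot 8 + slot 3: cost 8 + 12 = 20 ≤ 24, expected clicks 15 + 7 = 22.
slot 8 + slot 4 + slot 1: cost 8 + 11 + 5 = 24 ≤ 24, expected clicks 15 + 9 + 2 = 26.
Best is slot 8, slot 4, and slot 1 with total expected clicks 26.

26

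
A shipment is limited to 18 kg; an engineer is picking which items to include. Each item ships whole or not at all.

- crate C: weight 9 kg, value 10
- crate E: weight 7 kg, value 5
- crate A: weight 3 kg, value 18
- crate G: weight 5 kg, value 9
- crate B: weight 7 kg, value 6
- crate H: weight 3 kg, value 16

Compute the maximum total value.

crate E + crate A + crate G + crate H: weight 7 + 3 + 5 + 3 = 18 ≤ 18, value 5 + 18 + 9 + 16 = 48.
crate C + crate A + crate H: weight 9 + 3 + 3 = 15 ≤ 18, value 10 + 18 + 16 = 44.
crate A + crate G + crate B + crate H: weight 3 + 5 + 7 + 3 = 18 ≤ 18, value 18 + 9 + 6 + 16 = 49.
Best is crate A, crate G, crate B, and crate H with total value 49.

49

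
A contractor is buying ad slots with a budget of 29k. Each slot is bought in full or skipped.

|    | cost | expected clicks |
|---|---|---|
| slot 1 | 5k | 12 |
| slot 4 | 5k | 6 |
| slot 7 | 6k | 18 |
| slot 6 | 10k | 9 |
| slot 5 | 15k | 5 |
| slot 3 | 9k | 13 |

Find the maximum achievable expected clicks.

49

slot 1 + slot 4 + slot 7 + slot 6: cost 5 + 5 + 6 + 10 = 26 ≤ 29, expected clicks 12 + 6 + 18 + 9 = 45.
slot 1 + slot 7 + slot 3: cost 5 + 6 + 9 = 20 ≤ 29, expected clicks 12 + 18 + 13 = 43.
slot 1 + slot 4 + slot 7 + slot 3: cost 5 + 5 + 6 + 9 = 25 ≤ 29, expected clicks 12 + 6 + 18 + 13 = 49.
Best is slot 1, slot 4, slot 7, and slot 3 with total expected clicks 49.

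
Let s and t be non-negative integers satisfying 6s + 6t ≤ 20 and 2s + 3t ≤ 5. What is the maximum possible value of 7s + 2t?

Relaxing integrality, the LP optimum is 17.50 at (s,t) = (2.5, 0), which is not an integer point.
(s,t)=(2,0): 6·2+6·0=12≤20, 2·2+3·0=4≤5, objective 14.
(s,t)=(1,1): 6·1+6·1=12≤20, 2·1+3·1=5≤5, objective 9.
(s,t)=(1,0): 6·1+6·0=6≤20, 2·1+3·0=2≤5, objective 7.
The best lattice point is (2,0), giving 14.

14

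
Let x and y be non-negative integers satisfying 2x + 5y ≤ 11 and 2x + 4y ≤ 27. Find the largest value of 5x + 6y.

25

(x,y)=(5,0): 2·5+5·0=10≤11, 2·5+4·0=10≤27, objective 25.
(x,y)=(4,0): 2·4+5·0=8≤11, 2·4+4·0=8≤27, objective 20.
The best lattice point is (5,0), giving 25.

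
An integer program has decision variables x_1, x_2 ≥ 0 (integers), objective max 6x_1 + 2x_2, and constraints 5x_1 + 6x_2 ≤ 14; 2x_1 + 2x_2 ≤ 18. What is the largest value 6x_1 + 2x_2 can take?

(x_1,x_2)=(2,0): 5·2+6·0=10≤14, 2·2+2·0=4≤18, objective 12.
(x_1,x_2)=(1,1): 5·1+6·1=11≤14, 2·1+2·1=4≤18, objective 8.
(x_1,x_2)=(1,0): 5·1+6·0=5≤14, 2·1+2·0=2≤18, objective 6.
Maximum is 12 at (x_1,x_2)=(2,0).

12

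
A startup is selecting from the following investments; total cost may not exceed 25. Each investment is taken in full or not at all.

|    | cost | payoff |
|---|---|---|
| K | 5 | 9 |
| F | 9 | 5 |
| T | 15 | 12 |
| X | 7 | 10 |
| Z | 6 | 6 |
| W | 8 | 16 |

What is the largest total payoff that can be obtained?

Treat it as a binary knapsack problem.
K + X + W: cost 5 + 7 + 8 = 20 ≤ 25, payoff 9 + 10 + 16 = 35.
X + Z + W: cost 7 + 6 + 8 = 21 ≤ 25, payoff 10 + 6 + 16 = 32.
K + Z + W: cost 5 + 6 + 8 = 19 ≤ 25, payoff 9 + 6 + 16 = 31.
Best is K, X, and W with total payoff 35.

35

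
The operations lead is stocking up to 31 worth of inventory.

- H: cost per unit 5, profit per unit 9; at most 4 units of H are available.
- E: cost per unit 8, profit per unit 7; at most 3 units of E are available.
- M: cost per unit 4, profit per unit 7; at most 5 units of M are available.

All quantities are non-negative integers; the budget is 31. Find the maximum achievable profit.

55

2×H and 5×M: cost 30 ≤ 31, profit 2·9 + 5·7 = 53.
3×H and 4×M: cost 31 ≤ 31, profit 3·9 + 4·7 = 55.
Best is 55.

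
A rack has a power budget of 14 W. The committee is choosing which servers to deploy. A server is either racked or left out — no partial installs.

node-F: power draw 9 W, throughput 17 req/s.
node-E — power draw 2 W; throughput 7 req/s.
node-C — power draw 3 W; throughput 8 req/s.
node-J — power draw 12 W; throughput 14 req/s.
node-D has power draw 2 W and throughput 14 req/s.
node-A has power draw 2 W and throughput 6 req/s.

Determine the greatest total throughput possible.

node-F + node-D + node-A: power draw 9 + 2 + 2 = 13 ≤ 14, throughput 17 + 14 + 6 = 37.
node-F + node-E + node-D: power draw 9 + 2 + 2 = 13 ≤ 14, throughput 17 + 7 + 14 = 38.
node-F + node-C + node-D: power draw 9 + 3 + 2 = 14 ≤ 14, throughput 17 + 8 + 14 = 39.
Best is node-F, node-C, and node-D with total throughput 39.

39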